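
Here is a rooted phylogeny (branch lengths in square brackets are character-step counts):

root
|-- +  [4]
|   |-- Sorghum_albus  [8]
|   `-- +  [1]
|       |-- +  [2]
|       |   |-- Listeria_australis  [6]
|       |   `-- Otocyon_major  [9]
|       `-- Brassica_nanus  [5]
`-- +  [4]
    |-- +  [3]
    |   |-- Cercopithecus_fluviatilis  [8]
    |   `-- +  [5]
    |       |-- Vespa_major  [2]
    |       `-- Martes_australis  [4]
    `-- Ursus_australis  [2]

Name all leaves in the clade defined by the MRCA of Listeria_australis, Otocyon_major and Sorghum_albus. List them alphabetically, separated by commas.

Brassica_nanus, Listeria_australis, Otocyon_major, Sorghum_albus

Tracing Listeria_australis: it sits inside (Listeria_australis,Otocyon_major).
Tracing Otocyon_major: it sits inside (Listeria_australis,Otocyon_major).
Tracing Sorghum_albus: it sits inside (Sorghum_albus,((Listeria_australis,Otocyon_major),Brassica_nanus)).
The smallest clade enclosing all 3 is (Sorghum_albus,((Listeria_australis,Otocyon_major),Brassica_nanus)); the answer is its 4 terminal taxa in alphabetical order.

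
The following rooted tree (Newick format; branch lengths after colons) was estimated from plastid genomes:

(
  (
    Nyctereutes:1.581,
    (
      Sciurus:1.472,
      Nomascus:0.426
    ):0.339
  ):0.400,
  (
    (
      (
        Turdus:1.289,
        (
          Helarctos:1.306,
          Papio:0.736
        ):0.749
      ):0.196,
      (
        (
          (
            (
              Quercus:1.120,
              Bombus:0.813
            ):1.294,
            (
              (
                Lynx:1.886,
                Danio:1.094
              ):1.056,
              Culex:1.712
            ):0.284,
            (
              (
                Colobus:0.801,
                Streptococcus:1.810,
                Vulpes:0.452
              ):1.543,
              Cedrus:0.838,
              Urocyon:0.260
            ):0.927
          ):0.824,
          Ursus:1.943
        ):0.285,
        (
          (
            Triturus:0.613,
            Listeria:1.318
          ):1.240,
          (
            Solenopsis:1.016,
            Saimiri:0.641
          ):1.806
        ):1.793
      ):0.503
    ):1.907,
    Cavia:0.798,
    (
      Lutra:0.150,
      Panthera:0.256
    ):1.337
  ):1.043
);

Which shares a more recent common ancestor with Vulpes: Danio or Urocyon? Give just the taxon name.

The MRCA of Vulpes and Urocyon subtends ((Colobus,Streptococcus,Vulpes),Cedrus,Urocyon) (5 taxa).
The MRCA of Vulpes and Danio subtends ((Quercus,Bombus),((Lynx,Danio),Culex),((Colobus,Streptococcus,Vulpes),Cedrus,Urocyon)) (10 taxa).
The first is nested inside the second, so Vulpes shares a more recent common ancestor with Urocyon.

Urocyon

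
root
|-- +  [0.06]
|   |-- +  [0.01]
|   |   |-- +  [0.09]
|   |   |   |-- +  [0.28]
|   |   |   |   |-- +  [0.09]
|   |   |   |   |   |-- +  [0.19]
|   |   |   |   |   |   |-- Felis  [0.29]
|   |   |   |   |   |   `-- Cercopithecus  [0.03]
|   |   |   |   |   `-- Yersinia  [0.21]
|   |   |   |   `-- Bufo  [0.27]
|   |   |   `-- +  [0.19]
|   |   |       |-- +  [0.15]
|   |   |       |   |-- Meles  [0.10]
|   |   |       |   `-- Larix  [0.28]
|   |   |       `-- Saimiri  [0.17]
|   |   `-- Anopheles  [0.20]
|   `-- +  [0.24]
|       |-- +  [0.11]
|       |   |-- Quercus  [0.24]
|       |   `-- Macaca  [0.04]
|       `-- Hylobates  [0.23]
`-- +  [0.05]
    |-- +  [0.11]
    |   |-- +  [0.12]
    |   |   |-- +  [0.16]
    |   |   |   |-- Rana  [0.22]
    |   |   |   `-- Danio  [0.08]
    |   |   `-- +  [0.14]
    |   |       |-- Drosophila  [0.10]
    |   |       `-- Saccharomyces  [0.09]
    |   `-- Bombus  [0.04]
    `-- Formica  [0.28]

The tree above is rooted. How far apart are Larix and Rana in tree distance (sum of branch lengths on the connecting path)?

The path runs Larix → … → MRCA → … → Rana; the MRCA is the root of the tree.
Branch lengths along that path: 0.28 + 0.15 + 0.19 + 0.09 + 0.01 + 0.06 + 0.05 + 0.11 + 0.12 + 0.16 + 0.22 = 1.44.

1.44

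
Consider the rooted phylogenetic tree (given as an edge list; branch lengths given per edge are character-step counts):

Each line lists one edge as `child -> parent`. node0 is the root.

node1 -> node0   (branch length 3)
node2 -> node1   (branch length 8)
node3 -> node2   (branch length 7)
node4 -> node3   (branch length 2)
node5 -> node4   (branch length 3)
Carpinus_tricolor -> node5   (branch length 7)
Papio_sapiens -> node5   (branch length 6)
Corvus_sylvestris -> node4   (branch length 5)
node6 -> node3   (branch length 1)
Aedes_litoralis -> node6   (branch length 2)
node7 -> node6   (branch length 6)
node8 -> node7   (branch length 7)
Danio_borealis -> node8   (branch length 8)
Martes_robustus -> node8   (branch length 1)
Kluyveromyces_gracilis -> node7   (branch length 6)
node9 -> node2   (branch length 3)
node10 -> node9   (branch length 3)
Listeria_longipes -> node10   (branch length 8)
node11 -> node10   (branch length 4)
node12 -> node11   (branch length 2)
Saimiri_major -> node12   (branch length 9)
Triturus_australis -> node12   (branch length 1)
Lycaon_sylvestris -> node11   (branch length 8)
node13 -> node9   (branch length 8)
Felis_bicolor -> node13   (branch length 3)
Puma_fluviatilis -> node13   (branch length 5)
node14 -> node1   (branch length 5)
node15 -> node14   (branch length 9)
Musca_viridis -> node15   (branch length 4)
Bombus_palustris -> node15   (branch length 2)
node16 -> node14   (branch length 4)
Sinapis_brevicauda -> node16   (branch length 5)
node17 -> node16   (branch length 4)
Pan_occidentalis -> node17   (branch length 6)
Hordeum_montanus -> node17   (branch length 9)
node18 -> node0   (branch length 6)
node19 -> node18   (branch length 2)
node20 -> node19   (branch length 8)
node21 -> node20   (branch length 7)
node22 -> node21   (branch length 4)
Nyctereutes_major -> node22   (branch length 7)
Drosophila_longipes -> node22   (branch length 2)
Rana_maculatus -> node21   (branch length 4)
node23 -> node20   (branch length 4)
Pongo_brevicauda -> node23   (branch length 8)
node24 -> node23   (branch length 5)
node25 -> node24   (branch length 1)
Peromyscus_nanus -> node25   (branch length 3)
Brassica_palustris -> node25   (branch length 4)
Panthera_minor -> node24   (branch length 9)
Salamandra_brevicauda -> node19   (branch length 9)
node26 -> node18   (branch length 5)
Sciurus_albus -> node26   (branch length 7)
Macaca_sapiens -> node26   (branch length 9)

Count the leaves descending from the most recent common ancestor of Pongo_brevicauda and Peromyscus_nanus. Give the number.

4

The MRCA of Pongo_brevicauda and Peromyscus_nanus is the node subtending (Pongo_brevicauda,((Peromyscus_nanus,Brassica_palustris),Panthera_minor)).
That clade contains 4 terminal taxa: Brassica_palustris, Panthera_minor, Peromyscus_nanus, Pongo_brevicauda.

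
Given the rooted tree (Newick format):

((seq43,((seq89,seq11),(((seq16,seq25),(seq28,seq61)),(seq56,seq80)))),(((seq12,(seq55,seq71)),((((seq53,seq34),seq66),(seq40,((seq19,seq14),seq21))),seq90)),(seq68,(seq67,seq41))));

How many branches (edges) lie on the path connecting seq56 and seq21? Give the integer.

12

The MRCA of seq56 and seq21 is the root of the tree.
From seq56 up to that node: 5 branches. From seq21 up to the same node: 7 branches. Total: 5 + 7 = 12.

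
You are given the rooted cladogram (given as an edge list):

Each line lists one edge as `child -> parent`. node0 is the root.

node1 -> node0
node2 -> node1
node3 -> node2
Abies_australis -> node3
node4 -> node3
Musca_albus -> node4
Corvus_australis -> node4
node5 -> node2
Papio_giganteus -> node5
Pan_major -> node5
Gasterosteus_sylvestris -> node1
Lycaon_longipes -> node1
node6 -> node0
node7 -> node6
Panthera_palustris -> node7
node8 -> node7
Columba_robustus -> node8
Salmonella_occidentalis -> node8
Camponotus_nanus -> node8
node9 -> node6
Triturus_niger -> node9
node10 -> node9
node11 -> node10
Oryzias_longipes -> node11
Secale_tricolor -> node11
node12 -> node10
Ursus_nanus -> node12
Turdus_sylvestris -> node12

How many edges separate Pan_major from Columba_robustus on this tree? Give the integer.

The MRCA of Pan_major and Columba_robustus is the root of the tree.
From Pan_major up to that node: 4 branches. From Columba_robustus up to the same node: 4 branches. Total: 4 + 4 = 8.

8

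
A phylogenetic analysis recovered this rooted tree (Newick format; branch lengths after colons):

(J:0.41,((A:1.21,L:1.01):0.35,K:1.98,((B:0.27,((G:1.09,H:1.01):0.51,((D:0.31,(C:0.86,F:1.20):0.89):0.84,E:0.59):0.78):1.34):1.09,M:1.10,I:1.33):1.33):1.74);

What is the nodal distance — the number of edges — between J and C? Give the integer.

The MRCA of J and C is the root of the tree.
From J up to that node: 1 branch. From C up to the same node: 8 branches. Total: 1 + 8 = 9.

9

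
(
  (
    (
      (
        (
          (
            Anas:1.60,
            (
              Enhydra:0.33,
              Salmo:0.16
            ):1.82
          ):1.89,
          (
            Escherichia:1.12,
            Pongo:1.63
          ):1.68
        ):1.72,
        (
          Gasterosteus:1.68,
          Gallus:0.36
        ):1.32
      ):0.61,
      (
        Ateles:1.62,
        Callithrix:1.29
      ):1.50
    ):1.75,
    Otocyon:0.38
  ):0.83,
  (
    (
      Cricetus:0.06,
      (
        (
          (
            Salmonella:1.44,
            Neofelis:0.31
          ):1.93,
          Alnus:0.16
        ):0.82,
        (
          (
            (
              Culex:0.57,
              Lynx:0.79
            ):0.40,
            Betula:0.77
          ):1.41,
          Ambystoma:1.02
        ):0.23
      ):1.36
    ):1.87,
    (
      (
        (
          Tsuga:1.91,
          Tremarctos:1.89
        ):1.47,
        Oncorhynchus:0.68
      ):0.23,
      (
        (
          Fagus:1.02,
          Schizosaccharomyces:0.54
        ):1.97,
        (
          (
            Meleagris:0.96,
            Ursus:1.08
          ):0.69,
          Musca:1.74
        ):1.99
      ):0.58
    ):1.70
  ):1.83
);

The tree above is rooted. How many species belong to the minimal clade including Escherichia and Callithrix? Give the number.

The MRCA of Escherichia and Callithrix is the node subtending ((((Anas,(Enhydra,Salmo)),(Escherichia,Pongo)),(Gasterosteus,Gallus)),(Ateles,Callithrix)).
That clade contains 9 terminal taxa: Anas, Ateles, Callithrix, Enhydra, Escherichia, Gallus, Gasterosteus, Pongo, Salmo.

9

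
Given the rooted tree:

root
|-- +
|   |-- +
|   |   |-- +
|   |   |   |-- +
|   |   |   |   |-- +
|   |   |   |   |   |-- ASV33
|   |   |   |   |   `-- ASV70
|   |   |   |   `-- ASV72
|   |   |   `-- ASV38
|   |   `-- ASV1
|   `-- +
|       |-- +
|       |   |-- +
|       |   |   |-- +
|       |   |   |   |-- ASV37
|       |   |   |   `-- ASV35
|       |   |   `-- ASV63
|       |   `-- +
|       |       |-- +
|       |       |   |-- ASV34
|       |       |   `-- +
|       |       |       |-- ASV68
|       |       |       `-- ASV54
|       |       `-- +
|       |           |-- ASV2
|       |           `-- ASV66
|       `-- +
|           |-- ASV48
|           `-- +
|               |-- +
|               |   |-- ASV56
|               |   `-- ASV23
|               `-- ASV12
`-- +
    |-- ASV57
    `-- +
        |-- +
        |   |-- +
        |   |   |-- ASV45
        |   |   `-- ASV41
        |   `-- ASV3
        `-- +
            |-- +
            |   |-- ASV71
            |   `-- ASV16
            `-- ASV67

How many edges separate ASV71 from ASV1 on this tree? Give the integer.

8

The MRCA of ASV71 and ASV1 is the root of the tree.
From ASV71 up to that node: 5 branches. From ASV1 up to the same node: 3 branches. Total: 5 + 3 = 8.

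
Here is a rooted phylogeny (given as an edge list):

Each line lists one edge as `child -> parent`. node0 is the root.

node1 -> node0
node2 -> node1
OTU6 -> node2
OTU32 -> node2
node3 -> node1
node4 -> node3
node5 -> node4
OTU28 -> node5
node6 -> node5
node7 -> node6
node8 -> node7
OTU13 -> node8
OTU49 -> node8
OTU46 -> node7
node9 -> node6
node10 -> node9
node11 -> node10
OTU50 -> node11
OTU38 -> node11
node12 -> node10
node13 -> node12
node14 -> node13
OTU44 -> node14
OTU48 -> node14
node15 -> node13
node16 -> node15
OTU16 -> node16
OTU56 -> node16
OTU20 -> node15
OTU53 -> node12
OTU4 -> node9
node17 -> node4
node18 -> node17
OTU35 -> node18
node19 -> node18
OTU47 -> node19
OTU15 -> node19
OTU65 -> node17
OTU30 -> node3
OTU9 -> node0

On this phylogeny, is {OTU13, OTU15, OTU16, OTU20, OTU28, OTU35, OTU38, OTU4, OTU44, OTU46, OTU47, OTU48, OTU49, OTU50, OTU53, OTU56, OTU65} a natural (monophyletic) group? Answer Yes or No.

Yes

The most recent common ancestor of these taxa subtends ((OTU28,(((OTU13,OTU49),OTU46),(((OTU50,OTU38),(((OTU44,OTU48),((OTU16,OTU56),OTU20)),OTU53)),OTU4))),((OTU35,(OTU47,OTU15)),OTU65)).
That clade has exactly 17 tips — every listed taxon and nothing else — so the group is monophyletic.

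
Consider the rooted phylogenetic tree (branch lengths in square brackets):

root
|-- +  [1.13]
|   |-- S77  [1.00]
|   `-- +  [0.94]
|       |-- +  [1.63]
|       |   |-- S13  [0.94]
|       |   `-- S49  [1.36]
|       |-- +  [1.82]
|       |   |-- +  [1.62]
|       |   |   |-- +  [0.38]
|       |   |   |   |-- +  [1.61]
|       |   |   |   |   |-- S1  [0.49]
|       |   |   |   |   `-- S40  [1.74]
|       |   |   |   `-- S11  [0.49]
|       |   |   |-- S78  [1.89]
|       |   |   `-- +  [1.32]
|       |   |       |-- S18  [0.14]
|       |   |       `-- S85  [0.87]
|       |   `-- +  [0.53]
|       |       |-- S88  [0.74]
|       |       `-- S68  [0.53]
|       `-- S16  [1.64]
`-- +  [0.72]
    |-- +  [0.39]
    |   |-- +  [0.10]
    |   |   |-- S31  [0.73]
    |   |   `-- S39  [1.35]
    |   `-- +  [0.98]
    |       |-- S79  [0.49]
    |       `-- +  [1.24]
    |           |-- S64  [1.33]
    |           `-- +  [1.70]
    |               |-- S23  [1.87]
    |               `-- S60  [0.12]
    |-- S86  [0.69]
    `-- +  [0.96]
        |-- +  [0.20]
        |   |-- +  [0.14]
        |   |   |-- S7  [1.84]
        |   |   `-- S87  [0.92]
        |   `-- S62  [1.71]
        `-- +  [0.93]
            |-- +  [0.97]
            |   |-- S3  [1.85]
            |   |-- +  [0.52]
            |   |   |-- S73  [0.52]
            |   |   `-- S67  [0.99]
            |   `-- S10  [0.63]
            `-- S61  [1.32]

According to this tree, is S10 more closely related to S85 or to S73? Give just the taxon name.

The MRCA of S10 and S73 subtends (S3,(S73,S67),S10) (4 taxa).
The MRCA of S10 and S85 is the root, subtending the entire tree (27 taxa).
The first is nested inside the second, so S10 shares a more recent common ancestor with S73.

S73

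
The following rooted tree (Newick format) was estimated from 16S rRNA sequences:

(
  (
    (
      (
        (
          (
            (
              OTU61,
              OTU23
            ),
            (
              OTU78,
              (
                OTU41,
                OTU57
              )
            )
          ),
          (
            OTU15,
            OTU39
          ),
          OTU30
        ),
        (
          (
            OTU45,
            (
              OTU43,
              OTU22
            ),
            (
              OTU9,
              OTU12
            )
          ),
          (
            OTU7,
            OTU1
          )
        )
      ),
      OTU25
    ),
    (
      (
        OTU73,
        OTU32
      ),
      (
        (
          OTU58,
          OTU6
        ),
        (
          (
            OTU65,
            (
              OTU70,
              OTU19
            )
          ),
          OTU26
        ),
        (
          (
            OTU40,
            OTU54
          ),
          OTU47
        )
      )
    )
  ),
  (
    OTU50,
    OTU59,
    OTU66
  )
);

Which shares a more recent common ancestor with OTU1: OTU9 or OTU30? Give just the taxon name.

OTU9

The MRCA of OTU1 and OTU9 subtends ((OTU45,(OTU43,OTU22),(OTU9,OTU12)),(OTU7,OTU1)) (7 taxa).
The MRCA of OTU1 and OTU30 subtends ((((OTU61,OTU23),(OTU78,(OTU41,OTU57))),(OTU15,OTU39),OTU30),((OTU45,(OTU43,OTU22),(OTU9,OTU12)),(OTU7,OTU1))) (15 taxa).
The first is nested inside the second, so OTU1 shares a more recent common ancestor with OTU9.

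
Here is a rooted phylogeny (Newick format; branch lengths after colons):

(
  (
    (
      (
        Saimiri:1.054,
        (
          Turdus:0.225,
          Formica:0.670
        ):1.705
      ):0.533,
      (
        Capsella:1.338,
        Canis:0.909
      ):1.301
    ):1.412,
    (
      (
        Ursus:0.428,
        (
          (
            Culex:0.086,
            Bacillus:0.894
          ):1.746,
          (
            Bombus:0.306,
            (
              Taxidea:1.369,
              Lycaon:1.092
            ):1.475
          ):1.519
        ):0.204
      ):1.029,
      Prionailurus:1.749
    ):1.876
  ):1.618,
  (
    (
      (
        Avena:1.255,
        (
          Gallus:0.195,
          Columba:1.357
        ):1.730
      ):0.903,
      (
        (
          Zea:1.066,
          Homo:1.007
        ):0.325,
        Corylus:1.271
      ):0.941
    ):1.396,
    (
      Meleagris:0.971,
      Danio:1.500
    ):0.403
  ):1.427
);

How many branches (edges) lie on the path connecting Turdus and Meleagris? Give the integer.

8

The MRCA of Turdus and Meleagris is the root of the tree.
From Turdus up to that node: 5 branches. From Meleagris up to the same node: 3 branches. Total: 5 + 3 = 8.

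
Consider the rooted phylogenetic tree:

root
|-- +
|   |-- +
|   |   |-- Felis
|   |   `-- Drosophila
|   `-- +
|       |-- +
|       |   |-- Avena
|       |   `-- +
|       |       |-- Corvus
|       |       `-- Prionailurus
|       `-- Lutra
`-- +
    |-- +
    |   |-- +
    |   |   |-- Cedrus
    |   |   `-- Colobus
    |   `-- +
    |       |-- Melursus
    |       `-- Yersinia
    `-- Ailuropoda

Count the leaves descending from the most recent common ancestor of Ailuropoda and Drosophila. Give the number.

11

The MRCA of Ailuropoda and Drosophila is the root, so the clade is the entire tree.
That clade contains 11 terminal taxa: Ailuropoda, Avena, Cedrus, Colobus, Corvus, Drosophila, Felis, Lutra, Melursus, Prionailurus, Yersinia.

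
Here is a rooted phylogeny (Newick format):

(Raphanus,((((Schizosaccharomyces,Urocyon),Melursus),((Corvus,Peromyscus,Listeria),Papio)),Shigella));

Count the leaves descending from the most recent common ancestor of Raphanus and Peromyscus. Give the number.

9

The MRCA of Raphanus and Peromyscus is the root, so the clade is the entire tree.
That clade contains 9 terminal taxa: Corvus, Listeria, Melursus, Papio, Peromyscus, Raphanus, Schizosaccharomyces, Shigella, Urocyon.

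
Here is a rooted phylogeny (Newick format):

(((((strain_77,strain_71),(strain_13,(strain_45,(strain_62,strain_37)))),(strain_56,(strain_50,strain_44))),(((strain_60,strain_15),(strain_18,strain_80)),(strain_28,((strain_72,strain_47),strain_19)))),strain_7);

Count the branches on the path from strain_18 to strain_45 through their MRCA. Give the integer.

The MRCA of strain_18 and strain_45 is the node subtending ((((strain_77,strain_71),(strain_13,(strain_45,(strain_62,strain_37)))),(strain_56,(strain_50,strain_44))),(((strain_60,strain_15),(strain_18,strain_80)),(strain_28,((strain_72,strain_47),strain_19)))).
From strain_18 up to that node: 4 branches. From strain_45 up to the same node: 5 branches. Total: 4 + 5 = 9.

9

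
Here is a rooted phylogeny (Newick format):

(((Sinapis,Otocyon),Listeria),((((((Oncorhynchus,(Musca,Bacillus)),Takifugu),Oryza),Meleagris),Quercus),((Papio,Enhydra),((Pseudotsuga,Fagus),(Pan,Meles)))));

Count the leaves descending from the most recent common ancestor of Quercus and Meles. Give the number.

13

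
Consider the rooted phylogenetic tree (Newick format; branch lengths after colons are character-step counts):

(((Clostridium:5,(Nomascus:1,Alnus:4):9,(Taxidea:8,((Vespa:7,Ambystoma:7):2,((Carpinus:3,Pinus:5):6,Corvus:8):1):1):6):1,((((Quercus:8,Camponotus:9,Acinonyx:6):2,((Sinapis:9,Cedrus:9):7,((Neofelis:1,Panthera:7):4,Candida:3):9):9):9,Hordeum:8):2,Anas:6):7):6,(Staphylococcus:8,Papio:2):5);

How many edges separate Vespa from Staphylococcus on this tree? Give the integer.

The MRCA of Vespa and Staphylococcus is the root of the tree.
From Vespa up to that node: 6 branches. From Staphylococcus up to the same node: 2 branches. Total: 6 + 2 = 8.

8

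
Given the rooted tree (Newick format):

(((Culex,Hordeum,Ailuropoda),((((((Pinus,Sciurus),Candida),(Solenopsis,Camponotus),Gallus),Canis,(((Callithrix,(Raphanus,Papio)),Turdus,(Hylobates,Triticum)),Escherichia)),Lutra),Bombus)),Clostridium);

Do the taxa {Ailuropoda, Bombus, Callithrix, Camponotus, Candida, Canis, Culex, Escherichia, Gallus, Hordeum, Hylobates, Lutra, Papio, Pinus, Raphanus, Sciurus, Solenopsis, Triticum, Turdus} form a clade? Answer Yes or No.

The most recent common ancestor of these taxa subtends ((Culex,Hordeum,Ailuropoda),((((((Pinus,Sciurus),Candida),(Solenopsis,Camponotus),Gallus),Canis,(((Callithrix,(Raphanus,Papio)),Turdus,(Hylobates,Triticum)),Escherichia)),Lutra),Bombus)).
That clade has exactly 19 tips — every listed taxon and nothing else — so the group is monophyletic.

Yes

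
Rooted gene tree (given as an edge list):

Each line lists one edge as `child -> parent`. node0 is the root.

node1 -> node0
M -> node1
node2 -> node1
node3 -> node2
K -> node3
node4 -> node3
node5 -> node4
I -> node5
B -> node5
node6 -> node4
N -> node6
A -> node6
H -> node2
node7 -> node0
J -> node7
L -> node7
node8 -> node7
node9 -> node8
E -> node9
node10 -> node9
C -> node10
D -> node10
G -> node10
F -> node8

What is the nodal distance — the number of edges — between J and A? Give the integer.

The MRCA of J and A is the root of the tree.
From J up to that node: 2 branches. From A up to the same node: 6 branches. Total: 2 + 6 = 8.

8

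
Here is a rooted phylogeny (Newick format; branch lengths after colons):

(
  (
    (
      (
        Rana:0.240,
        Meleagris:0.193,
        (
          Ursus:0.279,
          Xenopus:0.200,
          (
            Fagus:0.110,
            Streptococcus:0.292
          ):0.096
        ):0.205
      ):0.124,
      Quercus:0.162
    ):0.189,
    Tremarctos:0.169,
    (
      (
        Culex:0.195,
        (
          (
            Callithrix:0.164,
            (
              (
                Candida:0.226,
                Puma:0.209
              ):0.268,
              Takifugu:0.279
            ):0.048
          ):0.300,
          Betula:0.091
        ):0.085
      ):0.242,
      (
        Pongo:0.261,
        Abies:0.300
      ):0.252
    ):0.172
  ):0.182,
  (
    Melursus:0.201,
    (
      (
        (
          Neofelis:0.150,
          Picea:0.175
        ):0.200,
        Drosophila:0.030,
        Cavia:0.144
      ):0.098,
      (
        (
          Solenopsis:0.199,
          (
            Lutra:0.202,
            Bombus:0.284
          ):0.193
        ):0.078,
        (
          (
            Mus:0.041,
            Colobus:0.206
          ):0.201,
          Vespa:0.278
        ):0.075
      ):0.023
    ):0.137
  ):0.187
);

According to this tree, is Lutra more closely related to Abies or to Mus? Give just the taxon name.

Mus

The MRCA of Lutra and Mus subtends ((Solenopsis,(Lutra,Bombus)),((Mus,Colobus),Vespa)) (6 taxa).
The MRCA of Lutra and Abies is the root, subtending the entire tree (27 taxa).
The first is nested inside the second, so Lutra shares a more recent common ancestor with Mus.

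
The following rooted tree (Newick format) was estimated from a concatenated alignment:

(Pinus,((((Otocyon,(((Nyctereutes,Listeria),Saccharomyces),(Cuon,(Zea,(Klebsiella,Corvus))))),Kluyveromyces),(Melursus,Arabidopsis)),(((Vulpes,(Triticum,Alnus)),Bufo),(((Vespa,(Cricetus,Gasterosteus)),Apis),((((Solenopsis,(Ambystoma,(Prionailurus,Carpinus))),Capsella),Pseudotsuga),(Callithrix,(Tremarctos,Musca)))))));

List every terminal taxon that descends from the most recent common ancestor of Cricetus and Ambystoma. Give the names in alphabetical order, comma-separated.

Ambystoma, Apis, Callithrix, Capsella, Carpinus, Cricetus, Gasterosteus, Musca, Prionailurus, Pseudotsuga, Solenopsis, Tremarctos, Vespa

Tracing Cricetus: it sits inside (Cricetus,Gasterosteus).
Tracing Ambystoma: it sits inside (Ambystoma,(Prionailurus,Carpinus)).
The smallest clade enclosing both is (((Vespa,(Cricetus,Gasterosteus)),Apis),((((Solenopsis,(Ambystoma,(Prionailurus,Carpinus))),Capsella),Pseudotsuga),(Callithrix,(Tremarctos,Musca)))); the answer is its 13 terminal taxa in alphabetical order.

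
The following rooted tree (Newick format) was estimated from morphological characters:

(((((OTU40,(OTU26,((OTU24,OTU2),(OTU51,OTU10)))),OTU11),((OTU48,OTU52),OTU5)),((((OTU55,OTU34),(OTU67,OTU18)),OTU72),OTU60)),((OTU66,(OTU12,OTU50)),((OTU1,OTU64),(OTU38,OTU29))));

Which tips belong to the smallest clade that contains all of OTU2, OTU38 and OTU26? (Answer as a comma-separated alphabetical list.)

Tracing OTU2: it sits inside (OTU24,OTU2).
Tracing OTU38: it sits inside (OTU38,OTU29).
Tracing OTU26: it sits inside (OTU26,((OTU24,OTU2),(OTU51,OTU10))).
The smallest clade enclosing all 3 is the whole tree (their MRCA is the root), so the answer is all 23 tips in alphabetical order.

OTU1, OTU10, OTU11, OTU12, OTU18, OTU2, OTU24, OTU26, OTU29, OTU34, OTU38, OTU40, OTU48, OTU5, OTU50, OTU51, OTU52, OTU55, OTU60, OTU64, OTU66, OTU67, OTU72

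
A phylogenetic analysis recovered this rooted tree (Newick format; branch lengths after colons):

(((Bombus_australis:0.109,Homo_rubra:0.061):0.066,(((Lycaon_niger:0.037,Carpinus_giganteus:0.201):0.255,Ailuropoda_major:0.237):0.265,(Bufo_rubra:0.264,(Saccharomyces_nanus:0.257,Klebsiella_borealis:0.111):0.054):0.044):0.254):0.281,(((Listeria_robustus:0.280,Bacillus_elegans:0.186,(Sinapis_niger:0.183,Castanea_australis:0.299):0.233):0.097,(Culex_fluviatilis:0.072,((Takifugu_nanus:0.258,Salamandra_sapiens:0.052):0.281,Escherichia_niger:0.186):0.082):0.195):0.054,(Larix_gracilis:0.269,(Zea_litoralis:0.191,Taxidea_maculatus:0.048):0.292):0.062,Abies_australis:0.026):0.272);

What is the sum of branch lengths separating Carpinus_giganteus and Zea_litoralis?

The path runs Carpinus_giganteus → … → MRCA → … → Zea_litoralis; the MRCA is the root of the tree.
Branch lengths along that path: 0.201 + 0.255 + 0.265 + 0.254 + 0.281 + 0.272 + 0.062 + 0.292 + 0.191 = 2.073.

2.073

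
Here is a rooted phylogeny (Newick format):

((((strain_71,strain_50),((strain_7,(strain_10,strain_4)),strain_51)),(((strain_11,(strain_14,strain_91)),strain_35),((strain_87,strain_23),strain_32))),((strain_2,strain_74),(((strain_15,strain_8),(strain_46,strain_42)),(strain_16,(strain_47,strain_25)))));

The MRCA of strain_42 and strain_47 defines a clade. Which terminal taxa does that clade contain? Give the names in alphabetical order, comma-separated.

Tracing strain_42: it sits inside (strain_46,strain_42).
Tracing strain_47: it sits inside (strain_47,strain_25).
The smallest clade enclosing both is (((strain_15,strain_8),(strain_46,strain_42)),(strain_16,(strain_47,strain_25))); the answer is its 7 terminal taxa in alphabetical order.

strain_15, strain_16, strain_25, strain_42, strain_46, strain_47, strain_8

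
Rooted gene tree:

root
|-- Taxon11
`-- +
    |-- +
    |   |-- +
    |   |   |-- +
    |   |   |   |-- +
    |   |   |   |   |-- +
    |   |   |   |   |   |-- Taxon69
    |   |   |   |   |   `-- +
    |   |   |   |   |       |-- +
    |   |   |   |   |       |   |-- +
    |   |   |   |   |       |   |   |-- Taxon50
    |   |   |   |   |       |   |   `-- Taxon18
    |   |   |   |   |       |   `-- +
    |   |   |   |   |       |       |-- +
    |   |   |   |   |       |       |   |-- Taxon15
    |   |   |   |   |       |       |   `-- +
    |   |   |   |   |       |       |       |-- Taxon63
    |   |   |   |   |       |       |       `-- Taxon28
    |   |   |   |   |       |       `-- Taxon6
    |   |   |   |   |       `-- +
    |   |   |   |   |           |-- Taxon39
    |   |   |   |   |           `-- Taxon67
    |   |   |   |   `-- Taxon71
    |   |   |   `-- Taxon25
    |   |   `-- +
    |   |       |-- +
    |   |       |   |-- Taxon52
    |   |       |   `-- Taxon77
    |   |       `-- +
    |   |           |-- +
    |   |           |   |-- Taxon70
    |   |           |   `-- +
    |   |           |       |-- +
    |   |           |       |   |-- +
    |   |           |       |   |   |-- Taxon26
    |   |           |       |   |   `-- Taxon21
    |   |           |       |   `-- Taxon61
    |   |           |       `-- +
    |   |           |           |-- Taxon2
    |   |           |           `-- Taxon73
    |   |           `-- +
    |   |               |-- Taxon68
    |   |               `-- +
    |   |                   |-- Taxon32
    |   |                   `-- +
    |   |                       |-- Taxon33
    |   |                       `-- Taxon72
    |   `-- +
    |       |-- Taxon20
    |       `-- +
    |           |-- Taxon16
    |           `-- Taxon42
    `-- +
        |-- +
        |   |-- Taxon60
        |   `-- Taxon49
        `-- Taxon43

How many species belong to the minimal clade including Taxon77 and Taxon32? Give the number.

12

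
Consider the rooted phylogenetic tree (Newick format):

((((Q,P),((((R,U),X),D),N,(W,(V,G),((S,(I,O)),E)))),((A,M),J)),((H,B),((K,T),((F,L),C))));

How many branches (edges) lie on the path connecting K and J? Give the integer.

7

The MRCA of K and J is the root of the tree.
From K up to that node: 4 branches. From J up to the same node: 3 branches. Total: 4 + 3 = 7.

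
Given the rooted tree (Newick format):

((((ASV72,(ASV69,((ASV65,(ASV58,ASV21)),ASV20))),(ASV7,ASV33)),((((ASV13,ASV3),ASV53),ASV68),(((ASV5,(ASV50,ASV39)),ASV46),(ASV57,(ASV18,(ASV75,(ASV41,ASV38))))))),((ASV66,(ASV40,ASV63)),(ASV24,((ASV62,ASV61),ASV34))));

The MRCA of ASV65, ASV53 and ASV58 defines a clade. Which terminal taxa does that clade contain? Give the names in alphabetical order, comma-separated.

ASV13, ASV18, ASV20, ASV21, ASV3, ASV33, ASV38, ASV39, ASV41, ASV46, ASV5, ASV50, ASV53, ASV57, ASV58, ASV65, ASV68, ASV69, ASV7, ASV72, ASV75

Tracing ASV65: it sits inside (ASV65,(ASV58,ASV21)).
Tracing ASV53: it sits inside ((ASV13,ASV3),ASV53).
Tracing ASV58: it sits inside (ASV58,ASV21).
The smallest clade enclosing all 3 is (((ASV72,(ASV69,((ASV65,(ASV58,ASV21)),ASV20))),(ASV7,ASV33)),((((ASV13,ASV3),ASV53),ASV68),(((ASV5,(ASV50,ASV39)),ASV46),(ASV57,(ASV18,(ASV75,(ASV41,ASV38))))))); the answer is its 21 terminal taxa in alphabetical order.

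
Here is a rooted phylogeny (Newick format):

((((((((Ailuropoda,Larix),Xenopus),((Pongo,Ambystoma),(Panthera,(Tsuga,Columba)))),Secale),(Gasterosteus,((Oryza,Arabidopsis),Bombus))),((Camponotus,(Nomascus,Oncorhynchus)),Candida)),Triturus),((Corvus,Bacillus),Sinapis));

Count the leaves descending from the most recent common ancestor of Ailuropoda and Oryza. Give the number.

13

The MRCA of Ailuropoda and Oryza is the node subtending (((((Ailuropoda,Larix),Xenopus),((Pongo,Ambystoma),(Panthera,(Tsuga,Columba)))),Secale),(Gasterosteus,((Oryza,Arabidopsis),Bombus))).
That clade contains 13 terminal taxa: Ailuropoda, Ambystoma, Arabidopsis, Bombus, Columba, Gasterosteus, Larix, Oryza, Panthera, Pongo, Secale, Tsuga, Xenopus.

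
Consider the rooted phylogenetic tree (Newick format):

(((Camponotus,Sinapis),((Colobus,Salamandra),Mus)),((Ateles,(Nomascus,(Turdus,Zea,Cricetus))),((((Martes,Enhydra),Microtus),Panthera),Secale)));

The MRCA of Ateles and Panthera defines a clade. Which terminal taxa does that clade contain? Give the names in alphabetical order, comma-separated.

Ateles, Cricetus, Enhydra, Martes, Microtus, Nomascus, Panthera, Secale, Turdus, Zea

Tracing Ateles: it sits inside (Ateles,(Nomascus,(Turdus,Zea,Cricetus))).
Tracing Panthera: it sits inside (((Martes,Enhydra),Microtus),Panthera).
The smallest clade enclosing both is ((Ateles,(Nomascus,(Turdus,Zea,Cricetus))),((((Martes,Enhydra),Microtus),Panthera),Secale)); the answer is its 10 terminal taxa in alphabetical order.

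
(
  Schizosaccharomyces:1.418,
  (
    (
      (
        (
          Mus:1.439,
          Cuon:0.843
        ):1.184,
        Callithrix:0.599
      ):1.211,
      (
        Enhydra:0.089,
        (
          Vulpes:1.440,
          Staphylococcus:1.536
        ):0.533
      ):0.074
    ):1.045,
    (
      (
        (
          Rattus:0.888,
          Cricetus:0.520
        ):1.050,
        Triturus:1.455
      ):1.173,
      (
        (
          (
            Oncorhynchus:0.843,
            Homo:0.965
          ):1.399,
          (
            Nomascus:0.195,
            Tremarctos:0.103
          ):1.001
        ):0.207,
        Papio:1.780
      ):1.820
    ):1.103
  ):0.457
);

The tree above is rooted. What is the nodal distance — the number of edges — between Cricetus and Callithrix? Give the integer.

7

The MRCA of Cricetus and Callithrix is the node subtending ((((Mus,Cuon),Callithrix),(Enhydra,(Vulpes,Staphylococcus))),(((Rattus,Cricetus),Triturus),(((Oncorhynchus,Homo),(Nomascus,Tremarctos)),Papio))).
From Cricetus up to that node: 4 branches. From Callithrix up to the same node: 3 branches. Total: 4 + 3 = 7.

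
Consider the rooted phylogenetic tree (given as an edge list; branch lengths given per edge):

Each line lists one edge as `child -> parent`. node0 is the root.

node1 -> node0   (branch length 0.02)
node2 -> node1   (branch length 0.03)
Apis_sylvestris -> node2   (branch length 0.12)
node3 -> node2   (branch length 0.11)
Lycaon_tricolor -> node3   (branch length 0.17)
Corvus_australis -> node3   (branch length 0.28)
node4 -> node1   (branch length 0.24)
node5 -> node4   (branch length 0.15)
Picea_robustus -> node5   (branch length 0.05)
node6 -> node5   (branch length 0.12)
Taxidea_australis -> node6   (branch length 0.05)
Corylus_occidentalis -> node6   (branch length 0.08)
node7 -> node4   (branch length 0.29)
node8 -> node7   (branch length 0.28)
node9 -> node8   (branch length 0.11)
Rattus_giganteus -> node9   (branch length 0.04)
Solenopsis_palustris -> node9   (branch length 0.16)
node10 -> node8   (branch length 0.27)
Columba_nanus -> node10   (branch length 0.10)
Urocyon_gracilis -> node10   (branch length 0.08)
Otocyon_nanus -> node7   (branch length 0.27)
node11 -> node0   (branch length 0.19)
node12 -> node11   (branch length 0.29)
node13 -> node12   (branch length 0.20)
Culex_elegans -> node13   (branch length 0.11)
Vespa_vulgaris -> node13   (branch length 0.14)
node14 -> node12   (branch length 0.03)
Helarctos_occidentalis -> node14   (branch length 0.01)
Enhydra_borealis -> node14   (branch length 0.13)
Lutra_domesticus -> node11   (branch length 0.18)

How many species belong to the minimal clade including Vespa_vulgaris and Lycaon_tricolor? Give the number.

16

The MRCA of Vespa_vulgaris and Lycaon_tricolor is the root, so the clade is the entire tree.
That clade contains 16 terminal taxa: Apis_sylvestris, Columba_nanus, Corvus_australis, Corylus_occidentalis, Culex_elegans, Enhydra_borealis, Helarctos_occidentalis, Lutra_domesticus, Lycaon_tricolor, Otocyon_nanus, Picea_robustus, Rattus_giganteus, Solenopsis_palustris, Taxidea_australis, Urocyon_gracilis, Vespa_vulgaris.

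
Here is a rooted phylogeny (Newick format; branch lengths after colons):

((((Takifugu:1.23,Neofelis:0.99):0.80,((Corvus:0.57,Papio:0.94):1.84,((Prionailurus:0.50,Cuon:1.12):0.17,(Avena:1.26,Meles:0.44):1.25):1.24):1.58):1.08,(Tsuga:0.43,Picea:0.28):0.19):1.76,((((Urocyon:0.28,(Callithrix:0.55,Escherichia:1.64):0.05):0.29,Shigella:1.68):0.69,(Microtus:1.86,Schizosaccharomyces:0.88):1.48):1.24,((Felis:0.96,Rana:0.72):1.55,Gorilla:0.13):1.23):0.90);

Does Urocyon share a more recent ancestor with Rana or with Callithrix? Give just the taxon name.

Callithrix

The MRCA of Urocyon and Callithrix subtends (Urocyon,(Callithrix,Escherichia)) (3 taxa).
The MRCA of Urocyon and Rana subtends ((((Urocyon,(Callithrix,Escherichia)),Shigella),(Microtus,Schizosaccharomyces)),((Felis,Rana),Gorilla)) (9 taxa).
The first is nested inside the second, so Urocyon shares a more recent common ancestor with Callithrix.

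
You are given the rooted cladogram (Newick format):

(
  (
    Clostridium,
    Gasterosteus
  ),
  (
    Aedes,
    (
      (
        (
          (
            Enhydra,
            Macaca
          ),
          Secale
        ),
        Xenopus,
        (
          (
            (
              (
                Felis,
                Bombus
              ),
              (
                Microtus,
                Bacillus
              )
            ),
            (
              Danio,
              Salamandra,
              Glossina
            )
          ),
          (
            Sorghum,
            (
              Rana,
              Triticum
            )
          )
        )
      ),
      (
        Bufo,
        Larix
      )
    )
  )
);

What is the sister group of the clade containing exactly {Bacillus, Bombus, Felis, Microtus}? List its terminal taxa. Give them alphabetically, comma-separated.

The clade containing exactly {Bacillus, Bombus, Felis, Microtus} attaches to the tree at the node subtending (((Felis,Bombus),(Microtus,Bacillus)),(Danio,Salamandra,Glossina)).
The other lineage descending from that same node — the sister group — is (Danio,Salamandra,Glossina); its 3 tips in alphabetical order are the answer.

Danio, Glossina, Salamandra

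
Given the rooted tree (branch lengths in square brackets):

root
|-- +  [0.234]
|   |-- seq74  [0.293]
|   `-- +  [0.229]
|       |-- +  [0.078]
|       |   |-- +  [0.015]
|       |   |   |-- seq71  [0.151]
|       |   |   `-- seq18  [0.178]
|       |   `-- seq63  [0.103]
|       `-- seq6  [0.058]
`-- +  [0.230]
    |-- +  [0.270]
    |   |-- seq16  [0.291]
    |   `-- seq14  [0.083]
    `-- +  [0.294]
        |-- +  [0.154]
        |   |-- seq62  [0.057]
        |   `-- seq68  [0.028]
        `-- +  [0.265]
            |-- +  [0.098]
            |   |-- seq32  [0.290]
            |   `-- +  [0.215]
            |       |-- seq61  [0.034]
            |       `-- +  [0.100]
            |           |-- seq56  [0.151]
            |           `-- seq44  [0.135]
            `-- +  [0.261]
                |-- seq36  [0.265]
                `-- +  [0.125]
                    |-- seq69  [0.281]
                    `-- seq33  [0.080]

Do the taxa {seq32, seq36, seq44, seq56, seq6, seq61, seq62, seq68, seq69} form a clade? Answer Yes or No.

No

The MRCA of the listed taxa is the root, so the smallest clade containing them is the whole tree.
That clade also contains seq14, seq16, seq18, seq33, seq63, seq71, seq74, which are not in the proposed group, so the group is not monophyletic.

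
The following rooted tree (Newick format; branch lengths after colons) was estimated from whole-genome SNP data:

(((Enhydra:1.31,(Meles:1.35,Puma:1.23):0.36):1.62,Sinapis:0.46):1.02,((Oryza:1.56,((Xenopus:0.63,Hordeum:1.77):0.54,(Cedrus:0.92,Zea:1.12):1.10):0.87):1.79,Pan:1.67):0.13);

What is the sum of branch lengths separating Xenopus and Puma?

The path runs Xenopus → … → MRCA → … → Puma; the MRCA is the root of the tree.
Branch lengths along that path: 0.63 + 0.54 + 0.87 + 1.79 + 0.13 + 1.02 + 1.62 + 0.36 + 1.23 = 8.19.

8.19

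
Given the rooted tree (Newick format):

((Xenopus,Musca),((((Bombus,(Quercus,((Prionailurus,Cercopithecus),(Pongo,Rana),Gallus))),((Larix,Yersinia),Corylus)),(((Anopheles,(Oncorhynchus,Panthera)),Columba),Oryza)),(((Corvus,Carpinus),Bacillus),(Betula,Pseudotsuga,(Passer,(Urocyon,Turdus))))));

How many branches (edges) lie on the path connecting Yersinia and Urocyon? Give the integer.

The MRCA of Yersinia and Urocyon is the node subtending ((((Bombus,(Quercus,((Prionailurus,Cercopithecus),(Pongo,Rana),Gallus))),((Larix,Yersinia),Corylus)),(((Anopheles,(Oncorhynchus,Panthera)),Columba),Oryza)),(((Corvus,Carpinus),Bacillus),(Betula,Pseudotsuga,(Passer,(Urocyon,Turdus))))).
From Yersinia up to that node: 5 branches. From Urocyon up to the same node: 5 branches. Total: 5 + 5 = 10.

10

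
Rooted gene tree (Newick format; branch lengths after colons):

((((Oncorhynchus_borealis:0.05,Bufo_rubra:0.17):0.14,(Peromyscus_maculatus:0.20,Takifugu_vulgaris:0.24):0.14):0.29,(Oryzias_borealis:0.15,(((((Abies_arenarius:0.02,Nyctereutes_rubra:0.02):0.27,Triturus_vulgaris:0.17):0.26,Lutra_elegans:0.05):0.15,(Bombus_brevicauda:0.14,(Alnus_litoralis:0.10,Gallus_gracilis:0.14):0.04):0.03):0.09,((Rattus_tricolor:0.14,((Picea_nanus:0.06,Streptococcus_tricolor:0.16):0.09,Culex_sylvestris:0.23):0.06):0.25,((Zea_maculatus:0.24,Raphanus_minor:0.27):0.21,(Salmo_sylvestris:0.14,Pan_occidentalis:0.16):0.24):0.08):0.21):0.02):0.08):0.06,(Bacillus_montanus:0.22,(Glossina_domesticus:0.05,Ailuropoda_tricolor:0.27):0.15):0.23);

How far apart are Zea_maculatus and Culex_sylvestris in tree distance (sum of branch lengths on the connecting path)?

1.07

The path runs Zea_maculatus → … → MRCA → … → Culex_sylvestris; the MRCA is the node subtending ((Rattus_tricolor,((Picea_nanus,Streptococcus_tricolor),Culex_sylvestris)),((Zea_maculatus,Raphanus_minor),(Salmo_sylvestris,Pan_occidentalis))).
Branch lengths along that path: 0.24 + 0.21 + 0.08 + 0.25 + 0.06 + 0.23 = 1.07.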